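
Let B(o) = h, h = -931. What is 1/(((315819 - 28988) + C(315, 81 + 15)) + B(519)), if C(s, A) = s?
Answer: 1/286215 ≈ 3.4939e-6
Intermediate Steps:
B(o) = -931
1/(((315819 - 28988) + C(315, 81 + 15)) + B(519)) = 1/(((315819 - 28988) + 315) - 931) = 1/((286831 + 315) - 931) = 1/(287146 - 931) = 1/286215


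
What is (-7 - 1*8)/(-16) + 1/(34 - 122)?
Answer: 163/176 ≈ 0.92614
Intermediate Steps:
(-7 - 1*8)/(-16) + 1/(34 - 122) = -(-7 - 8)/16 + 1/(-88) = -1/16*(-15) - 1/88 = 15/16 - 1/88 = 163/176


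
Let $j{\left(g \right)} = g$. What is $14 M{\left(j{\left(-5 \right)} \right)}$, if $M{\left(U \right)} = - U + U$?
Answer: $0$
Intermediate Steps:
$M{\left(U \right)} = 0$
$14 M{\left(j{\left(-5 \right)} \right)} = 14 \cdot 0 = 0$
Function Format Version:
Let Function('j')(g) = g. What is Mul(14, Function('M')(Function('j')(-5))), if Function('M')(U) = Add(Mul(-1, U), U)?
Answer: 0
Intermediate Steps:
Function('M')(U) = 0
Mul(14, Function('M')(Function('j')(-5))) = Mul(14, 0) = 0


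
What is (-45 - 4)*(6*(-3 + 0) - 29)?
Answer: 2303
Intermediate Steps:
(-45 - 4)*(6*(-3 + 0) - 29) = -49*(6*(-3) - 29) = -49*(-18 - 29) = -49*(-47) = 2303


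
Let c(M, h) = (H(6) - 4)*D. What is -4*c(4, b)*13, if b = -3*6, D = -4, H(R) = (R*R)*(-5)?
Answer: -38272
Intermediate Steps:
H(R) = -5*R**2 (H(R) = R**2*(-5) = -5*R**2)
b = -18
c(M, h) = 736 (c(M, h) = (-5*6**2 - 4)*(-4) = (-5*36 - 4)*(-4) = (-180 - 4)*(-4) = -184*(-4) = 736)
-4*c(4, b)*13 = -4*736*13 = -2944*13 = -38272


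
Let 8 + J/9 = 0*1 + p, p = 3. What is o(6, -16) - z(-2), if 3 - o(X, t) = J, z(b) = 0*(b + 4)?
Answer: 48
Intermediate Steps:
z(b) = 0 (z(b) = 0*(4 + b) = 0)
J = -45 (J = -72 + 9*(0*1 + 3) = -72 + 9*(0 + 3) = -72 + 9*3 = -72 + 27 = -45)
o(X, t) = 48 (o(X, t) = 3 - 1*(-45) = 3 + 45 = 48)
o(6, -16) - z(-2) = 48 - 1*0 = 48 + 0 = 48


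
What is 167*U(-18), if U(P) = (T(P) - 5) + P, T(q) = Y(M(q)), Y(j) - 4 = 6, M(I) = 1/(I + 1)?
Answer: -2171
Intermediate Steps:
M(I) = 1/(1 + I)
Y(j) = 10 (Y(j) = 4 + 6 = 10)
T(q) = 10
U(P) = 5 + P (U(P) = (10 - 5) + P = 5 + P)
167*U(-18) = 167*(5 - 18) = 167*(-13) = -2171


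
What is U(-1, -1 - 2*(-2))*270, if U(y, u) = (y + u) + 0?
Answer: 540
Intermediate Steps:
U(y, u) = u + y (U(y, u) = (u + y) + 0 = u + y)
U(-1, -1 - 2*(-2))*270 = ((-1 - 2*(-2)) - 1)*270 = ((-1 + 4) - 1)*270 = (3 - 1)*270 = 2*270 = 540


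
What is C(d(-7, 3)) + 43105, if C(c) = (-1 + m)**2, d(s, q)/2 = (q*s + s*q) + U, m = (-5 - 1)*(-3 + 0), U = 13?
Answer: 43394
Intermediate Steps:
m = 18 (m = -6*(-3) = 18)
d(s, q) = 26 + 4*q*s (d(s, q) = 2*((q*s + s*q) + 13) = 2*((q*s + q*s) + 13) = 2*(2*q*s + 13) = 2*(13 + 2*q*s) = 26 + 4*q*s)
C(c) = 289 (C(c) = (-1 + 18)**2 = 17**2 = 289)
C(d(-7, 3)) + 43105 = 289 + 43105 = 43394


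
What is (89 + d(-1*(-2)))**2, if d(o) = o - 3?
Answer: 7744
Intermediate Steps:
d(o) = -3 + o
(89 + d(-1*(-2)))**2 = (89 + (-3 - 1*(-2)))**2 = (89 + (-3 + 2))**2 = (89 - 1)**2 = 88**2 = 7744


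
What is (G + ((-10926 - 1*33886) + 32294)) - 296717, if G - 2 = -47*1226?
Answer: -366855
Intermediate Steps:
G = -57620 (G = 2 - 47*1226 = 2 - 57622 = -57620)
(G + ((-10926 - 1*33886) + 32294)) - 296717 = (-57620 + ((-10926 - 1*33886) + 32294)) - 296717 = (-57620 + ((-10926 - 33886) + 32294)) - 296717 = (-57620 + (-44812 + 32294)) - 296717 = (-57620 - 12518) - 296717 = -70138 - 296717 = -366855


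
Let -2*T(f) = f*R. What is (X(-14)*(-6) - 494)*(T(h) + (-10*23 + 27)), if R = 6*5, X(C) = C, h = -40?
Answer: -162770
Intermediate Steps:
R = 30
T(f) = -15*f (T(f) = -f*30/2 = -15*f)
(X(-14)*(-6) - 494)*(T(h) + (-10*23 + 27)) = (-14*(-6) - 494)*(-15*(-40) + (-10*23 + 27)) = (84 - 494)*(600 + (-230 + 27)) = -410*(600 - 203) = -410*397 = -162770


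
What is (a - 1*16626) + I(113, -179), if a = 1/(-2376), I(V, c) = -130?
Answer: -39812257/2376 ≈ -16756.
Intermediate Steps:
a = -1/2376 ≈ -0.00042088
(a - 1*16626) + I(113, -179) = (-1/2376 - 1*16626) - 130 = (-1/2376 - 16626) - 130 = -39503377/2376 - 130 = -39812257/2376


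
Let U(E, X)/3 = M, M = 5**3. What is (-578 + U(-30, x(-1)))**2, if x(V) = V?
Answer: 41209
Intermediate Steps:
M = 125
U(E, X) = 375 (U(E, X) = 3*125 = 375)
(-578 + U(-30, x(-1)))**2 = (-578 + 375)**2 = (-203)**2 = 41209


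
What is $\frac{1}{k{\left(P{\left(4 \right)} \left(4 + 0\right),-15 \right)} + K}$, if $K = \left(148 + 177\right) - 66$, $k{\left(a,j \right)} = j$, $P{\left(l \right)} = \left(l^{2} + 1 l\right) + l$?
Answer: $\frac{1}{244} \approx 0.0040984$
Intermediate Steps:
$P{\left(l \right)} = l^{2} + 2 l$ ($P{\left(l \right)} = \left(l^{2} + l\right) + l = \left(l + l^{2}\right) + l = l^{2} + 2 l$)
$K = 259$ ($K = 325 - 66 = 259$)
$\frac{1}{k{\left(P{\left(4 \right)} \left(4 + 0\right),-15 \right)} + K} = \frac{1}{-15 + 259} = \frac{1}{244}$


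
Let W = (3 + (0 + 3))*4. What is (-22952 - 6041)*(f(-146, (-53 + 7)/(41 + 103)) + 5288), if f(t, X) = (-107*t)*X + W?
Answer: -335709947/36 ≈ -9.3253e+6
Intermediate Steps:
W = 24 (W = (3 + 3)*4 = 6*4 = 24)
f(t, X) = 24 - 107*X*t (f(t, X) = (-107*t)*X + 24 = -107*X*t + 24 = 24 - 107*X*t)
(-22952 - 6041)*(f(-146, (-53 + 7)/(41 + 103)) + 5288) = (-22952 - 6041)*((24 - 107*(-53 + 7)/(41 + 103)*(-146)) + 5288) = -28993*((24 - 107*(-46/144)*(-146)) + 5288) = -28993*((24 - 107*(-46*1/144)*(-146)) + 5288) = -28993*((24 - 107*(-23/72)*(-146)) + 5288) = -28993*((24 - 179653/36) + 5288) = -28993*(-178789/36 + 5288) = -28993*11579/36 = -335709947/36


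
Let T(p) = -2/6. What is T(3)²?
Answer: ⅑ ≈ 0.11111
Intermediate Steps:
T(p) = -⅓ (T(p) = -2*⅙ = -⅓)
T(3)² = (-⅓)² = ⅑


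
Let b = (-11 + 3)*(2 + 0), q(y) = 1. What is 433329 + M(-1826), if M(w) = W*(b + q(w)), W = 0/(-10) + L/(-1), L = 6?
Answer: 433419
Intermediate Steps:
W = -6 (W = 0/(-10) + 6/(-1) = 0*(-1/10) + 6*(-1) = 0 - 6 = -6)
b = -16 (b = -8*2 = -16)
M(w) = 90 (M(w) = -6*(-16 + 1) = -6*(-15) = 90)
433329 + M(-1826) = 433329 + 90 = 433419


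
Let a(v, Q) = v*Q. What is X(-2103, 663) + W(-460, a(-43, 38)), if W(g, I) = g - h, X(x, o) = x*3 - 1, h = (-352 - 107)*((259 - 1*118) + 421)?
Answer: 251188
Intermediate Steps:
a(v, Q) = Q*v
h = -257958 (h = -459*((259 - 118) + 421) = -459*(141 + 421) = -459*562 = -257958)
X(x, o) = -1 + 3*x (X(x, o) = 3*x - 1 = -1 + 3*x)
W(g, I) = 257958 + g (W(g, I) = g - 1*(-257958) = g + 257958 = 257958 + g)
X(-2103, 663) + W(-460, a(-43, 38)) = (-1 + 3*(-2103)) + (257958 - 460) = (-1 - 6309) + 257498 = -6310 + 257498 = 251188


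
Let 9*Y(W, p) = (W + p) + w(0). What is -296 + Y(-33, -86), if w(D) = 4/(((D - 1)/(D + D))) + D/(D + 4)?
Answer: -2783/9 ≈ -309.22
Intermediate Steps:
w(D) = D/(4 + D) + 8*D/(-1 + D) (w(D) = 4/(((-1 + D)/((2*D)))) + D/(4 + D) = 4/(((-1 + D)*(1/(2*D)))) + D/(4 + D) = 4/(((-1 + D)/(2*D))) + D/(4 + D) = 4*(2*D/(-1 + D)) + D/(4 + D) = 8*D/(-1 + D) + D/(4 + D) = D/(4 + D) + 8*D/(-1 + D))
Y(W, p) = W/9 + p/9 (Y(W, p) = ((W + p) + 0*(31 + 9*0)/(-4 + 0**2 + 3*0))/9 = ((W + p) + 0*(31 + 0)/(-4 + 0 + 0))/9 = ((W + p) + 0*31/(-4))/9 = ((W + p) + 0*(-1/4)*31)/9 = ((W + p) + 0)/9 = (W + p)/9 = W/9 + p/9)
-296 + Y(-33, -86) = -296 + ((1/9)*(-33) + (1/9)*(-86)) = -296 + (-11/3 - 86/9) = -296 - 119/9 = -2783/9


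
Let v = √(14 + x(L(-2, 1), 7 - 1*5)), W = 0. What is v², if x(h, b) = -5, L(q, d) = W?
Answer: 9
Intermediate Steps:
L(q, d) = 0
v = 3 (v = √(14 - 5) = √9 = 3)
v² = 3² = 9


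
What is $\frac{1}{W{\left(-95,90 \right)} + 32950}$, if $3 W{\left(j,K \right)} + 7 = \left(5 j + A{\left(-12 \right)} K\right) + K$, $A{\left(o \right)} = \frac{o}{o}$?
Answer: $\frac{3}{98548} \approx 3.0442 \cdot 10^{-5}$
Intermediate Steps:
$A{\left(o \right)} = 1$
$W{\left(j,K \right)} = - \frac{7}{3} + \frac{2 K}{3} + \frac{5 j}{3}$ ($W{\left(j,K \right)} = - \frac{7}{3} + \frac{\left(5 j + 1 K\right) + K}{3} = - \frac{7}{3} + \frac{\left(5 j + K\right) + K}{3} = - \frac{7}{3} + \frac{\left(K + 5 j\right) + K}{3} = - \frac{7}{3} + \frac{2 K + 5 j}{3} = - \frac{7}{3} + \left(\frac{2 K}{3} + \frac{5 j}{3}\right) = - \frac{7}{3} + \frac{2 K}{3} + \frac{5 j}{3}$)
$\frac{1}{W{\left(-95,90 \right)} + 32950} = \frac{1}{\left(- \frac{7}{3} + \frac{2}{3} \cdot 90 + \frac{5}{3} \left(-95\right)\right) + 32950} = \frac{1}{\left(- \frac{7}{3} + 60 - \frac{475}{3}\right) + 32950} = \frac{1}{- \frac{302}{3} + 32950} = \frac{1}{\frac{98548}{3}} = \frac{3}{98548}$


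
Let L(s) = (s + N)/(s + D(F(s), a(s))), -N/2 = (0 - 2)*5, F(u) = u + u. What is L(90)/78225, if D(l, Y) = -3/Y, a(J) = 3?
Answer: 22/1392405 ≈ 1.5800e-5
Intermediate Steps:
F(u) = 2*u
N = 20 (N = -2*(0 - 2)*5 = -(-4)*5 = -2*(-10) = 20)
L(s) = (20 + s)/(-1 + s) (L(s) = (s + 20)/(s - 3/3) = (20 + s)/(s - 3*⅓) = (20 + s)/(s - 1) = (20 + s)/(-1 + s))
L(90)/78225 = ((20 + 90)/(-1 + 90))/78225 = (110/89)*(1/78225) = 22/1392405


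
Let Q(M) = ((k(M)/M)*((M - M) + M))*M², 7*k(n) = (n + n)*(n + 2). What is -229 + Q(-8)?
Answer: 4541/7 ≈ 648.71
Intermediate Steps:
k(n) = 2*n*(2 + n)/7 (k(n) = ((n + n)*(n + 2))/7 = ((2*n)*(2 + n))/7 = (2*n*(2 + n))/7 = 2*n*(2 + n)/7)
Q(M) = M³*(4/7 + 2*M/7) (Q(M) = (((2*M*(2 + M)/7)/M)*((M - M) + M))*M² = ((4/7 + 2*M/7)*(0 + M))*M² = ((4/7 + 2*M/7)*M)*M² = (M*(4/7 + 2*M/7))*M² = M³*(4/7 + 2*M/7))
-229 + Q(-8) = -229 + (2/7)*(-8)³*(2 - 8) = -229 + (2/7)*(-512)*(-6) = -229 + 6144/7 = 4541/7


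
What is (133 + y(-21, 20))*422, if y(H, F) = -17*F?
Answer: -87354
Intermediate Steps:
(133 + y(-21, 20))*422 = (133 - 17*20)*422 = (133 - 340)*422 = -207*422 = -87354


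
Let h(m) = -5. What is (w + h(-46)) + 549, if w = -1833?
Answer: -1289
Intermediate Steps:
(w + h(-46)) + 549 = (-1833 - 5) + 549 = -1838 + 549 = -1289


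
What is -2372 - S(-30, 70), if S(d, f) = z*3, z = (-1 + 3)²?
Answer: -2384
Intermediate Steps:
z = 4 (z = 2² = 4)
S(d, f) = 12 (S(d, f) = 4*3 = 12)
-2372 - S(-30, 70) = -2372 - 1*12 = -2372 - 12 = -2384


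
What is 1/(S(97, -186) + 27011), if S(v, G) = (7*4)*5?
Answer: 1/27151 ≈ 3.6831e-5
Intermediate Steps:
S(v, G) = 140 (S(v, G) = 28*5 = 140)
1/(S(97, -186) + 27011) = 1/(140 + 27011) = 1/27151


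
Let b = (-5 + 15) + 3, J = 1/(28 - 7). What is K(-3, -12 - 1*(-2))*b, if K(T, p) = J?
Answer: 13/21 ≈ 0.61905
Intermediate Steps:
J = 1/21 ≈ 0.047619
b = 13 (b = 10 + 3 = 13)
K(T, p) = 1/21
K(-3, -12 - 1*(-2))*b = (1/21)*13 = 13/21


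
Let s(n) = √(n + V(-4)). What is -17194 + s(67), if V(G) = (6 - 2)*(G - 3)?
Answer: -17194 + √39 ≈ -17188.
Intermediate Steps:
V(G) = -12 + 4*G (V(G) = 4*(-3 + G) = -12 + 4*G)
s(n) = √(-28 + n) (s(n) = √(n + (-12 + 4*(-4))) = √(n + (-12 - 16)) = √(n - 28) = √(-28 + n))
-17194 + s(67) = -17194 + √(-28 + 67) = -17194 + √39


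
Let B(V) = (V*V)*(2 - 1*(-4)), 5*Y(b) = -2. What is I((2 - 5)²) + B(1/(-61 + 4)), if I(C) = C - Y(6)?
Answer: 50911/5415 ≈ 9.4018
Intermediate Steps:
Y(b) = -⅖ (Y(b) = (⅕)*(-2) = -⅖)
I(C) = ⅖ + C (I(C) = C - 1*(-⅖) = C + ⅖ = ⅖ + C)
B(V) = 6*V² (B(V) = V²*(2 + 4) = V²*6 = 6*V²)
I((2 - 5)²) + B(1/(-61 + 4)) = (⅖ + (2 - 5)²) + 6*(1/(-61 + 4))² = (⅖ + (-3)²) + 6*(1/(-57))² = (⅖ + 9) + 6*(-1/57)² = 47/5 + 6*(1/3249) = 47/5 + 2/1083 = 50911/5415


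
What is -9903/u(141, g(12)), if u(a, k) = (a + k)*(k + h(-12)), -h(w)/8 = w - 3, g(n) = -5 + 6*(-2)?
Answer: -9903/12772 ≈ -0.77537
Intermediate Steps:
g(n) = -17 (g(n) = -5 - 12 = -17)
h(w) = 24 - 8*w (h(w) = -8*(w - 3) = -8*(-3 + w) = 24 - 8*w)
u(a, k) = (120 + k)*(a + k) (u(a, k) = (a + k)*(k + (24 - 8*(-12))) = (a + k)*(k + (24 + 96)) = (a + k)*(k + 120) = (a + k)*(120 + k) = (120 + k)*(a + k))
-9903/u(141, g(12)) = -9903/((-17)**2 + 120*141 + 120*(-17) + 141*(-17)) = -9903/(289 + 16920 - 2040 - 2397) = -9903/12772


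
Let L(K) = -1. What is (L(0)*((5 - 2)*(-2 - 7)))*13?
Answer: 351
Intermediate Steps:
(L(0)*((5 - 2)*(-2 - 7)))*13 = -(5 - 2)*(-2 - 7)*13 = -3*(-9)*13 = -1*(-27)*13 = 27*13 = 351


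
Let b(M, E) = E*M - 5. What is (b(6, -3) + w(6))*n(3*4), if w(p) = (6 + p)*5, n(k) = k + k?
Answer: 888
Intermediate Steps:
n(k) = 2*k
b(M, E) = -5 + E*M
w(p) = 30 + 5*p
(b(6, -3) + w(6))*n(3*4) = ((-5 - 3*6) + (30 + 5*6))*(2*(3*4)) = ((-5 - 18) + (30 + 30))*(2*12) = (-23 + 60)*24 = 37*24 = 888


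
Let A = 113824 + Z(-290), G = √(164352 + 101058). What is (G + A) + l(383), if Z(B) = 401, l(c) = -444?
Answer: 113781 + 3*√29490 ≈ 1.1430e+5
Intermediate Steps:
G = 3*√29490 (G = √265410 = 3*√29490 ≈ 515.18)
A = 114225 (A = 113824 + 401 = 114225)
(G + A) + l(383) = (3*√29490 + 114225) - 444 = (114225 + 3*√29490) - 444 = 113781 + 3*√29490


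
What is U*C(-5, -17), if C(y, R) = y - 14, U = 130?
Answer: -2470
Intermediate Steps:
C(y, R) = -14 + y
U*C(-5, -17) = 130*(-14 - 5) = 130*(-19) = -2470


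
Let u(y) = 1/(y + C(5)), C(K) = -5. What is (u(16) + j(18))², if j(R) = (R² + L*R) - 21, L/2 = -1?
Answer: 8631844/121 ≈ 71338.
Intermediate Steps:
L = -2 (L = 2*(-1) = -2)
u(y) = 1/(-5 + y) (u(y) = 1/(y - 5) = 1/(-5 + y))
j(R) = -21 + R² - 2*R (j(R) = (R² - 2*R) - 21 = -21 + R² - 2*R)
(u(16) + j(18))² = (1/(-5 + 16) + (-21 + 18² - 2*18))² = (1/11 + (-21 + 324 - 36))² = (1/11 + 267)² = (2938/11)² = 8631844/121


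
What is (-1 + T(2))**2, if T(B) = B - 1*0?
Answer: 1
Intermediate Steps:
T(B) = B (T(B) = B + 0 = B)
(-1 + T(2))**2 = (-1 + 2)**2 = 1**2 = 1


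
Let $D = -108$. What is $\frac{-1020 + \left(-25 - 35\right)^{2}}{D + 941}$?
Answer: $\frac{2580}{833} \approx 3.0972$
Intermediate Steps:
$\frac{-1020 + \left(-25 - 35\right)^{2}}{D + 941} = \frac{-1020 + \left(-25 - 35\right)^{2}}{-108 + 941} = \frac{-1020 + \left(-60\right)^{2}}{833} = \left(-1020 + 3600\right) \frac{1}{833} = 2580 \cdot \frac{1}{833} = \frac{2580}{833}$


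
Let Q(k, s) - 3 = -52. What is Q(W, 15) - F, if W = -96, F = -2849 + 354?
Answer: 2446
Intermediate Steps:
F = -2495
Q(k, s) = -49 (Q(k, s) = 3 - 52 = -49)
Q(W, 15) - F = -49 - 1*(-2495) = -49 + 2495 = 2446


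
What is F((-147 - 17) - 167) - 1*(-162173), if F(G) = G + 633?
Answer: 162475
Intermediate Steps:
F(G) = 633 + G
F((-147 - 17) - 167) - 1*(-162173) = (633 + ((-147 - 17) - 167)) - 1*(-162173) = (633 + (-164 - 167)) + 162173 = (633 - 331) + 162173 = 302 + 162173 = 162475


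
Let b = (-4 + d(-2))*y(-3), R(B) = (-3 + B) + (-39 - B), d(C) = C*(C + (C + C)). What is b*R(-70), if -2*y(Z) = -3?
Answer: -504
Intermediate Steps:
d(C) = 3*C**2 (d(C) = C*(C + 2*C) = C*(3*C) = 3*C**2)
y(Z) = 3/2 (y(Z) = -1/2*(-3) = 3/2)
R(B) = -42
b = 12 (b = (-4 + 3*(-2)**2)*(3/2) = (-4 + 3*4)*(3/2) = (-4 + 12)*(3/2) = 8*(3/2) = 12)
b*R(-70) = 12*(-42) = -504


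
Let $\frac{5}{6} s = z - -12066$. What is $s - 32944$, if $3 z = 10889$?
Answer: $- \frac{70546}{5} \approx -14109.0$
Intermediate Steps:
$z = \frac{10889}{3}$ ($z = \frac{1}{3} \cdot 10889 = \frac{10889}{3} \approx 3629.7$)
$s = \frac{94174}{5}$ ($s = \frac{6 \left(\frac{10889}{3} - -12066\right)}{5} = \frac{6 \left(\frac{10889}{3} + 12066\right)}{5} = \frac{6}{5} \cdot \frac{47087}{3} = \frac{94174}{5} \approx 18835.0$)
$s - 32944 = \frac{94174}{5} - 32944 = - \frac{70546}{5}$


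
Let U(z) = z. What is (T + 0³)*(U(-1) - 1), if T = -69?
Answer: 138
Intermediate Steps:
(T + 0³)*(U(-1) - 1) = (-69 + 0³)*(-1 - 1) = (-69 + 0)*(-2) = -69*(-2) = 138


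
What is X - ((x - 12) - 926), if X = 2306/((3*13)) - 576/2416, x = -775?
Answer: 10434659/5889 ≈ 1771.9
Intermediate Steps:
X = 346802/5889 (X = 2306/39 - 576*1/2416 = 2306*(1/39) - 36/151 = 2306/39 - 36/151 = 346802/5889 ≈ 58.890)
X - ((x - 12) - 926) = 346802/5889 - ((-775 - 12) - 926) = 346802/5889 - (-787 - 926) = 346802/5889 - 1*(-1713) = 346802/5889 + 1713 = 10434659/5889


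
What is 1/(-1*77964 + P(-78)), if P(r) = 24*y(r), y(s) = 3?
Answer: -1/77892 ≈ -1.2838e-5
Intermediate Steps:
P(r) = 72 (P(r) = 24*3 = 72)
1/(-1*77964 + P(-78)) = 1/(-1*77964 + 72) = 1/(-77964 + 72) = 1/(-77892) = -1/77892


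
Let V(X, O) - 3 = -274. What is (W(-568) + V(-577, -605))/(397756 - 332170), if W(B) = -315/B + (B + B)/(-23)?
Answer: -962617/285605168 ≈ -0.0033704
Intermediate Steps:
W(B) = -315/B - 2*B/23 (W(B) = -315/B + (2*B)*(-1/23) = -315/B - 2*B/23)
V(X, O) = -271 (V(X, O) = 3 - 274 = -271)
(W(-568) + V(-577, -605))/(397756 - 332170) = ((-315/(-568) - 2/23*(-568)) - 271)/(397756 - 332170) = ((-315*(-1/568) + 1136/23) - 271)/65586 = ((315/568 + 1136/23) - 271)*(1/65586) = (652493/13064 - 271)*(1/65586) = -2887851/13064*1/65586 = -962617/285605168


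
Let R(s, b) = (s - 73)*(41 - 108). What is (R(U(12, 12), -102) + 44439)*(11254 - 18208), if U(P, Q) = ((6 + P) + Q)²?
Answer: 76285380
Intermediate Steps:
U(P, Q) = (6 + P + Q)²
R(s, b) = 4891 - 67*s (R(s, b) = (-73 + s)*(-67) = 4891 - 67*s)
(R(U(12, 12), -102) + 44439)*(11254 - 18208) = ((4891 - 67*(6 + 12 + 12)²) + 44439)*(11254 - 18208) = ((4891 - 67*30²) + 44439)*(-6954) = ((4891 - 67*900) + 44439)*(-6954) = ((4891 - 60300) + 44439)*(-6954) = (-55409 + 44439)*(-6954) = -10970*(-6954) = 76285380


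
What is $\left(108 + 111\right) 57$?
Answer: $12483$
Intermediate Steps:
$\left(108 + 111\right) 57 = 219 \cdot 57 = 12483$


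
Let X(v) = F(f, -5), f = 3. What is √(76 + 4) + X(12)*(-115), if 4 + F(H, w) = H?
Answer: 115 + 4*√5 ≈ 123.94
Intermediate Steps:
F(H, w) = -4 + H
X(v) = -1 (X(v) = -4 + 3 = -1)
√(76 + 4) + X(12)*(-115) = √(76 + 4) - 1*(-115) = √80 + 115 = 4*√5 + 115 = 115 + 4*√5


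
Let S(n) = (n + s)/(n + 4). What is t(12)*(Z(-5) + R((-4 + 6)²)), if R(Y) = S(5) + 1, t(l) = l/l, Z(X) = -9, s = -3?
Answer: -70/9 ≈ -7.7778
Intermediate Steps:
S(n) = (-3 + n)/(4 + n) (S(n) = (n - 3)/(n + 4) = (-3 + n)/(4 + n))
t(l) = 1
R(Y) = 11/9 (R(Y) = (-3 + 5)/(4 + 5) + 1 = 2/9 + 1 = 11/9)
t(12)*(Z(-5) + R((-4 + 6)²)) = 1*(-9 + 11/9) = 1*(-70/9) = -70/9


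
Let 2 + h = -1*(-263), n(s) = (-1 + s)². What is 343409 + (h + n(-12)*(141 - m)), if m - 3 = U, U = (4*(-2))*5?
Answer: 373752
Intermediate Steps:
h = 261 (h = -2 - 1*(-263) = -2 + 263 = 261)
U = -40 (U = -8*5 = -40)
m = -37 (m = 3 - 40 = -37)
343409 + (h + n(-12)*(141 - m)) = 343409 + (261 + (-1 - 12)²*(141 - 1*(-37))) = 343409 + (261 + (-13)²*(141 + 37)) = 343409 + (261 + 169*178) = 343409 + (261 + 30082) = 343409 + 30343 = 373752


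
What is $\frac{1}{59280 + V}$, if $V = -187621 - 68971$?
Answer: $- \frac{1}{197312} \approx -5.0681 \cdot 10^{-6}$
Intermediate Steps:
$V = -256592$
$\frac{1}{59280 + V} = \frac{1}{59280 - 256592} = \frac{1}{-197312} = - \frac{1}{197312}$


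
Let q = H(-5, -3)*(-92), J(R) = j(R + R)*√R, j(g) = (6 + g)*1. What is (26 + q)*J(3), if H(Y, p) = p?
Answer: 3624*√3 ≈ 6277.0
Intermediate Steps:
j(g) = 6 + g
J(R) = √R*(6 + 2*R) (J(R) = (6 + (R + R))*√R = (6 + 2*R)*√R = √R*(6 + 2*R))
q = 276 (q = -3*(-92) = 276)
(26 + q)*J(3) = (26 + 276)*(2*√3*(3 + 3)) = 302*(2*√3*6) = 302*(12*√3) = 3624*√3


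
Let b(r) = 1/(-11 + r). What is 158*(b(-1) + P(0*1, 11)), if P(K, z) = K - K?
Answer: -79/6 ≈ -13.167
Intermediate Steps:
P(K, z) = 0
158*(b(-1) + P(0*1, 11)) = 158*(1/(-11 - 1) + 0) = 158*(1/(-12) + 0) = 158*(-1/12 + 0) = 158*(-1/12) = -79/6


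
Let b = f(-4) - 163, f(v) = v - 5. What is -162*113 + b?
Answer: -18478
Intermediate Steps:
f(v) = -5 + v
b = -172 (b = (-5 - 4) - 163 = -9 - 163 = -172)
-162*113 + b = -162*113 - 172 = -18306 - 172 = -18478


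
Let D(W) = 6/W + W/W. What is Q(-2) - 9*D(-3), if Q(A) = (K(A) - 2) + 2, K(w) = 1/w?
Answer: 17/2 ≈ 8.5000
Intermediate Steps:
D(W) = 1 + 6/W (D(W) = 6/W + 1 = 1 + 6/W)
K(w) = 1/w
Q(A) = 1/A (Q(A) = (1/A - 2) + 2 = (-2 + 1/A) + 2 = 1/A)
Q(-2) - 9*D(-3) = 1/(-2) - 9*(6 - 3)/(-3) = -1/2 - (-3)*3 = -1/2 - 9*(-1) = -1/2 + 9 = 17/2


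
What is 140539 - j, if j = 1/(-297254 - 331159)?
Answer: 88316534608/628413 ≈ 1.4054e+5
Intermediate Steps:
j = -1/628413 (j = 1/(-628413) = -1/628413 ≈ -1.5913e-6)
140539 - j = 140539 - 1*(-1/628413) = 140539 + 1/628413 = 88316534608/628413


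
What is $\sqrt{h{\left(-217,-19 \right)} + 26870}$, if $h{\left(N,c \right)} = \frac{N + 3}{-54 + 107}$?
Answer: $\frac{2 \sqrt{18866622}}{53} \approx 163.91$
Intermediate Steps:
$h{\left(N,c \right)} = \frac{3}{53} + \frac{N}{53}$ ($h{\left(N,c \right)} = \frac{3 + N}{53} = \left(3 + N\right) \frac{1}{53} = \frac{3}{53} + \frac{N}{53}$)
$\sqrt{h{\left(-217,-19 \right)} + 26870} = \sqrt{\left(\frac{3}{53} + \frac{1}{53} \left(-217\right)\right) + 26870} = \sqrt{\left(\frac{3}{53} - \frac{217}{53}\right) + 26870} = \sqrt{- \frac{214}{53} + 26870} = \sqrt{\frac{1423896}{53}} = \frac{2 \sqrt{18866622}}{53}$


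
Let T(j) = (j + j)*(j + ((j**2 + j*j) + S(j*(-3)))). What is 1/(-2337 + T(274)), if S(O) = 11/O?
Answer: 3/247293311 ≈ 1.2131e-8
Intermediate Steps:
T(j) = 2*j*(j + 2*j**2 - 11/(3*j)) (T(j) = (j + j)*(j + ((j**2 + j*j) + 11/((j*(-3))))) = (2*j)*(j + ((j**2 + j**2) + 11/((-3*j)))) = (2*j)*(j + (2*j**2 + 11*(-1/(3*j)))) = (2*j)*(j + (2*j**2 - 11/(3*j))) = (2*j)*(j + 2*j**2 - 11/(3*j)) = 2*j*(j + 2*j**2 - 11/(3*j)))
1/(-2337 + T(274)) = 1/(-2337 + (-22/3 + 274**2*(2 + 4*274))) = 1/(-2337 + (-22/3 + 75076*(2 + 1096))) = 1/(-2337 + (-22/3 + 75076*1098)) = 1/(-2337 + (-22/3 + 82433448)) = 1/(-2337 + 247300322/3) = 1/(247293311/3) = 3/247293311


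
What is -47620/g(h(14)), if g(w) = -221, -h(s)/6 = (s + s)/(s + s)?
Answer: 47620/221 ≈ 215.48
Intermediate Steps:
h(s) = -6 (h(s) = -6*(s + s)/(s + s) = -6*2*s/(2*s) = -6*2*s*1/(2*s) = -6*1 = -6)
-47620/g(h(14)) = -47620/(-221) = -47620*(-1/221) = 47620/221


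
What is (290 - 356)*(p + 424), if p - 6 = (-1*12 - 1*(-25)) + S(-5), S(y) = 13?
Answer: -30096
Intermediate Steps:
p = 32 (p = 6 + ((-1*12 - 1*(-25)) + 13) = 6 + ((-12 + 25) + 13) = 6 + (13 + 13) = 6 + 26 = 32)
(290 - 356)*(p + 424) = (290 - 356)*(32 + 424) = -66*456 = -30096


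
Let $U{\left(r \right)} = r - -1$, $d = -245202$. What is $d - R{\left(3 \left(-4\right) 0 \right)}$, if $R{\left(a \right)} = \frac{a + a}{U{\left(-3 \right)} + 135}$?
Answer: $-245202$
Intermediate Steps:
$U{\left(r \right)} = 1 + r$ ($U{\left(r \right)} = r + 1 = 1 + r$)
$R{\left(a \right)} = \frac{2 a}{133}$ ($R{\left(a \right)} = \frac{a + a}{\left(1 - 3\right) + 135} = \frac{2 a}{-2 + 135} = \frac{2 a}{133}$)
$d - R{\left(3 \left(-4\right) 0 \right)} = -245202 - \frac{2 \cdot 3 \left(-4\right) 0}{133} = -245202 - \frac{2 \left(\left(-12\right) 0\right)}{133} = -245202 - \frac{2}{133} \cdot 0 = -245202 - 0 = -245202 + 0 = -245202$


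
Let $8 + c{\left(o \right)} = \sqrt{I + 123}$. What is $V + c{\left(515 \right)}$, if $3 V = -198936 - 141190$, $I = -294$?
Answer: $- \frac{340150}{3} + 3 i \sqrt{19} \approx -1.1338 \cdot 10^{5} + 13.077 i$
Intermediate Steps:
$V = - \frac{340126}{3}$ ($V = \frac{-198936 - 141190}{3} = \frac{1}{3} \left(-340126\right) = - \frac{340126}{3} \approx -1.1338 \cdot 10^{5}$)
$c{\left(o \right)} = -8 + 3 i \sqrt{19}$ ($c{\left(o \right)} = -8 + \sqrt{-294 + 123} = -8 + \sqrt{-171} = -8 + 3 i \sqrt{19}$)
$V + c{\left(515 \right)} = - \frac{340126}{3} - \left(8 - 3 i \sqrt{19}\right) = - \frac{340150}{3} + 3 i \sqrt{19}$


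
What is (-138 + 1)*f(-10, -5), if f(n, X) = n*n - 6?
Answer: -12878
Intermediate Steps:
f(n, X) = -6 + n**2 (f(n, X) = n**2 - 6 = -6 + n**2)
(-138 + 1)*f(-10, -5) = (-138 + 1)*(-6 + (-10)**2) = -137*(-6 + 100) = -137*94 = -12878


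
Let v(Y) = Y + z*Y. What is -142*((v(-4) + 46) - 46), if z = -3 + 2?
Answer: 0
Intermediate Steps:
z = -1
v(Y) = 0 (v(Y) = Y - Y = 0)
-142*((v(-4) + 46) - 46) = -142*((0 + 46) - 46) = -142*(46 - 46) = -142*0 = 0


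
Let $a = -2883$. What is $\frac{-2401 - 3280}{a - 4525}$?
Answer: $\frac{5681}{7408} \approx 0.76687$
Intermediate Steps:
$\frac{-2401 - 3280}{a - 4525} = \frac{-2401 - 3280}{-2883 - 4525} = - \frac{5681}{-7408} = \left(-5681\right) \left(- \frac{1}{7408}\right) = \frac{5681}{7408}$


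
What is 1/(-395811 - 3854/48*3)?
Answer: -8/3168415 ≈ -2.5249e-6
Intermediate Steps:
1/(-395811 - 3854/48*3) = 1/(-395811 - 82*47/48*3) = 1/(-395811 - 1927/24*3) = 1/(-395811 - 1927/8) = 1/(-3168415/8) = -8/3168415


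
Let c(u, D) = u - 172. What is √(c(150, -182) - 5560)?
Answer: I*√5582 ≈ 74.713*I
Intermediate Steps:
c(u, D) = -172 + u
√(c(150, -182) - 5560) = √((-172 + 150) - 5560) = √(-22 - 5560) = √(-5582) = I*√5582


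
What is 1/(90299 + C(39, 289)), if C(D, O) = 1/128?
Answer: 128/11558273 ≈ 1.1074e-5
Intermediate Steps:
C(D, O) = 1/128
1/(90299 + C(39, 289)) = 1/(90299 + 1/128) = 1/(11558273/128) = 128/11558273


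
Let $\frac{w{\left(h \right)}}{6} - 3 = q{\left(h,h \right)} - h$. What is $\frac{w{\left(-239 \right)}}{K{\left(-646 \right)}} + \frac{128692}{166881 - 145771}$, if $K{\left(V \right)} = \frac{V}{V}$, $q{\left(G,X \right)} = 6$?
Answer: $\frac{15770186}{10555} \approx 1494.1$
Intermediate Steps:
$K{\left(V \right)} = 1$
$w{\left(h \right)} = 54 - 6 h$ ($w{\left(h \right)} = 18 + 6 \left(6 - h\right) = 18 - \left(-36 + 6 h\right) = 54 - 6 h$)
$\frac{w{\left(-239 \right)}}{K{\left(-646 \right)}} + \frac{128692}{166881 - 145771} = \frac{54 - -1434}{1} + \frac{128692}{166881 - 145771} = \left(54 + 1434\right) 1 + \frac{128692}{21110} = 1488 \cdot 1 + 128692 \cdot \frac{1}{21110} = 1488 + \frac{64346}{10555} = \frac{15770186}{10555}$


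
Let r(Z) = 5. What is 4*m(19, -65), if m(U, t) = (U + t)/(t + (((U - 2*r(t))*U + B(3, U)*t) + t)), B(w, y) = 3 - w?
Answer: -184/41 ≈ -4.4878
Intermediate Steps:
m(U, t) = (U + t)/(2*t + U*(-10 + U)) (m(U, t) = (U + t)/(t + (((U - 2*5)*U + (3 - 1*3)*t) + t)) = (U + t)/(t + (((U - 10)*U + (3 - 3)*t) + t)) = (U + t)/(t + (((-10 + U)*U + 0*t) + t)) = (U + t)/(t + ((U*(-10 + U) + 0) + t)) = (U + t)/(t + (U*(-10 + U) + t)) = (U + t)/(t + (t + U*(-10 + U))) = (U + t)/(2*t + U*(-10 + U)))
4*m(19, -65) = 4*((19 - 65)/(19² - 10*19 + 2*(-65))) = 4*(-46/(361 - 190 - 130)) = 4*(-46/41) = -184/41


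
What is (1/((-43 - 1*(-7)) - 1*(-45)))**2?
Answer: 1/81 ≈ 0.012346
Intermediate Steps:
(1/((-43 - 1*(-7)) - 1*(-45)))**2 = (1/((-43 + 7) + 45))**2 = (1/(-36 + 45))**2 = (1/9)**2 = 1/81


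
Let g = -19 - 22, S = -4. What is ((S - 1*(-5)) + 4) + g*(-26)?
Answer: 1071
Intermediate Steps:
g = -41
((S - 1*(-5)) + 4) + g*(-26) = ((-4 - 1*(-5)) + 4) - 41*(-26) = ((-4 + 5) + 4) + 1066 = (1 + 4) + 1066 = 5 + 1066 = 1071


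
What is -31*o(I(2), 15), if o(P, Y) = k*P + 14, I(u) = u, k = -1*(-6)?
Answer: -806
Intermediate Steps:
k = 6
o(P, Y) = 14 + 6*P (o(P, Y) = 6*P + 14 = 14 + 6*P)
-31*o(I(2), 15) = -31*(14 + 6*2) = -31*(14 + 12) = -31*26 = -806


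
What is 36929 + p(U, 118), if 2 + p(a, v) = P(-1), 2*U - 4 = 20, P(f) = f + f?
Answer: 36925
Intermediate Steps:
P(f) = 2*f
U = 12 (U = 2 + (½)*20 = 2 + 10 = 12)
p(a, v) = -4 (p(a, v) = -2 + 2*(-1) = -2 - 2 = -4)
36929 + p(U, 118) = 36929 - 4 = 36925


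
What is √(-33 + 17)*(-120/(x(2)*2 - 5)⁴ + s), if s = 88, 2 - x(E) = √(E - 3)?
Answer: 2304/125 + 44672*I/125 ≈ 18.432 + 357.38*I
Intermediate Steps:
x(E) = 2 - √(-3 + E) (x(E) = 2 - √(E - 3) = 2 - √(-3 + E))
√(-33 + 17)*(-120/(x(2)*2 - 5)⁴ + s) = √(-33 + 17)*(-120/((2 - √(-3 + 2))*2 - 5)⁴ + 88) = √(-16)*(-120/((2 - √(-1))*2 - 5)⁴ + 88) = (4*I)*(-120/((2 - I)*2 - 5)⁴ + 88) = (4*I)*(-120/((4 - 2*I) - 5)⁴ + 88) = (4*I)*(-120/(-1 - 2*I)⁴ + 88) = (4*I)*(88 - 120/(-1 - 2*I)⁴) = 4*I*(88 - 120/(-1 - 2*I)⁴)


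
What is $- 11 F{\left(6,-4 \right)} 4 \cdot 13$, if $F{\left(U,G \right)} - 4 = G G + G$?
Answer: $-9152$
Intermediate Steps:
$F{\left(U,G \right)} = 4 + G + G^{2}$ ($F{\left(U,G \right)} = 4 + \left(G G + G\right) = 4 + \left(G^{2} + G\right) = 4 + \left(G + G^{2}\right) = 4 + G + G^{2}$)
$- 11 F{\left(6,-4 \right)} 4 \cdot 13 = - 11 \left(4 - 4 + \left(-4\right)^{2}\right) 4 \cdot 13 = - 11 \left(4 - 4 + 16\right) 4 \cdot 13 = - 11 \cdot 16 \cdot 4 \cdot 13 = \left(-11\right) 64 \cdot 13 = \left(-704\right) 13 = -9152$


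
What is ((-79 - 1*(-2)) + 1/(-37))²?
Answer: 8122500/1369 ≈ 5933.2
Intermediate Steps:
((-79 - 1*(-2)) + 1/(-37))² = ((-79 + 2) - 1/37)² = (-77 - 1/37)² = (-2850/37)² = 8122500/1369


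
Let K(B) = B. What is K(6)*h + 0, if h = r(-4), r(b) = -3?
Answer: -18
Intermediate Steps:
h = -3
K(6)*h + 0 = 6*(-3) + 0 = -18 + 0 = -18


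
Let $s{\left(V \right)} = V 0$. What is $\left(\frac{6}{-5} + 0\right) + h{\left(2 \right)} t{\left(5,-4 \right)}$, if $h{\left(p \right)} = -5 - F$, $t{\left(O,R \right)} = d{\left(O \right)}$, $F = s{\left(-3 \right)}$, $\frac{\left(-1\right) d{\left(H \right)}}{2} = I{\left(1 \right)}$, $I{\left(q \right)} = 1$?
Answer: $\frac{44}{5} \approx 8.8$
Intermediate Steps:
$s{\left(V \right)} = 0$
$d{\left(H \right)} = -2$ ($d{\left(H \right)} = \left(-2\right) 1 = -2$)
$F = 0$
$t{\left(O,R \right)} = -2$
$h{\left(p \right)} = -5$ ($h{\left(p \right)} = -5 - 0 = -5 + 0 = -5$)
$\left(\frac{6}{-5} + 0\right) + h{\left(2 \right)} t{\left(5,-4 \right)} = \left(\frac{6}{-5} + 0\right) - -10 = \left(6 \left(- \frac{1}{5}\right) + 0\right) + 10 = \left(- \frac{6}{5} + 0\right) + 10 = - \frac{6}{5} + 10 = \frac{44}{5}$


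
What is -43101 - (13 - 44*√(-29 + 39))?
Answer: -43114 + 44*√10 ≈ -42975.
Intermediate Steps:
-43101 - (13 - 44*√(-29 + 39)) = -43101 - (13 - 44*√10) = -43101 + (-13 + 44*√10) = -43114 + 44*√10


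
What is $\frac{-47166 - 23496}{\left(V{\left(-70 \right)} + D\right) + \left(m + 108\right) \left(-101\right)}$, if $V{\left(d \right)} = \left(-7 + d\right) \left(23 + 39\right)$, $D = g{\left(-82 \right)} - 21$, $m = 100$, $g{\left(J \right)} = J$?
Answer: $\frac{70662}{25885} \approx 2.7298$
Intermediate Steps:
$D = -103$ ($D = -82 - 21 = -103$)
$V{\left(d \right)} = -434 + 62 d$ ($V{\left(d \right)} = \left(-7 + d\right) 62 = -434 + 62 d$)
$\frac{-47166 - 23496}{\left(V{\left(-70 \right)} + D\right) + \left(m + 108\right) \left(-101\right)} = \frac{-47166 - 23496}{\left(\left(-434 + 62 \left(-70\right)\right) - 103\right) + \left(100 + 108\right) \left(-101\right)} = - \frac{70662}{\left(\left(-434 - 4340\right) - 103\right) + 208 \left(-101\right)} = - \frac{70662}{\left(-4774 - 103\right) - 21008} = - \frac{70662}{-4877 - 21008} = - \frac{70662}{-25885} = \left(-70662\right) \left(- \frac{1}{25885}\right) = \frac{70662}{25885}$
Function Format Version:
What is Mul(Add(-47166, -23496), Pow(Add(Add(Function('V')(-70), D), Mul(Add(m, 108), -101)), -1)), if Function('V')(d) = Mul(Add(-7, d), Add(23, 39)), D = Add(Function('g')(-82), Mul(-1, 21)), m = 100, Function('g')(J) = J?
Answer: Rational(70662, 25885) ≈ 2.7298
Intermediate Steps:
D = -103 (D = Add(-82, Mul(-1, 21)) = Add(-82, -21) = -103)
Function('V')(d) = Add(-434, Mul(62, d)) (Function('V')(d) = Mul(Add(-7, d), 62) = Add(-434, Mul(62, d)))
Mul(Add(-47166, -23496), Pow(Add(Add(Function('V')(-70), D), Mul(Add(m, 108), -101)), -1)) = Mul(Add(-47166, -23496), Pow(Add(Add(Add(-434, Mul(62, -70)), -103), Mul(Add(100, 108), -101)), -1)) = Mul(-70662, Pow(Add(Add(Add(-434, -4340), -103), Mul(208, -101)), -1)) = Mul(-70662, Pow(Add(Add(-4774, -103), -21008), -1)) = Mul(-70662, Pow(Add(-4877, -21008), -1)) = Mul(-70662, Pow(-25885, -1)) = Mul(-70662, Rational(-1, 25885)) = Rational(70662, 25885)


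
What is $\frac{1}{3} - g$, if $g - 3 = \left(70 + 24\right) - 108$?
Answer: $\frac{34}{3} \approx 11.333$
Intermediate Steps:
$g = -11$ ($g = 3 + \left(\left(70 + 24\right) - 108\right) = 3 + \left(94 - 108\right) = 3 - 14 = -11$)
$\frac{1}{3} - g = \frac{1}{3} - -11 = \frac{1}{3} + 11 = \frac{34}{3}$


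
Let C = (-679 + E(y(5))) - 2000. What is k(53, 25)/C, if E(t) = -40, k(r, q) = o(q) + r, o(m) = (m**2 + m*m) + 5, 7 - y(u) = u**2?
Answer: -1308/2719 ≈ -0.48106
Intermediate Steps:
y(u) = 7 - u**2
o(m) = 5 + 2*m**2 (o(m) = (m**2 + m**2) + 5 = 2*m**2 + 5 = 5 + 2*m**2)
k(r, q) = 5 + r + 2*q**2 (k(r, q) = (5 + 2*q**2) + r = 5 + r + 2*q**2)
C = -2719 (C = (-679 - 40) - 2000 = -719 - 2000 = -2719)
k(53, 25)/C = (5 + 53 + 2*25**2)/(-2719) = (5 + 53 + 2*625)*(-1/2719) = (5 + 53 + 1250)*(-1/2719) = 1308*(-1/2719) = -1308/2719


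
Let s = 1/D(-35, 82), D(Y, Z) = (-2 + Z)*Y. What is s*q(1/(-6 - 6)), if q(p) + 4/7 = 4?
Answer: -3/2450 ≈ -0.0012245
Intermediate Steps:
q(p) = 24/7 (q(p) = -4/7 + 4 = 24/7)
D(Y, Z) = Y*(-2 + Z)
s = -1/2800 (s = 1/(-35*(-2 + 82)) = 1/(-35*80) = 1/(-2800) = -1/2800 ≈ -0.00035714)
s*q(1/(-6 - 6)) = -1/2800*24/7 = -3/2450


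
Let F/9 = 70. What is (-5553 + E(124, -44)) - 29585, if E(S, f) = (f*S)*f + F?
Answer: 205556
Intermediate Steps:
F = 630 (F = 9*70 = 630)
E(S, f) = 630 + S*f² (E(S, f) = (f*S)*f + 630 = (S*f)*f + 630 = S*f² + 630 = 630 + S*f²)
(-5553 + E(124, -44)) - 29585 = (-5553 + (630 + 124*(-44)²)) - 29585 = (-5553 + (630 + 124*1936)) - 29585 = (-5553 + (630 + 240064)) - 29585 = (-5553 + 240694) - 29585 = 235141 - 29585 = 205556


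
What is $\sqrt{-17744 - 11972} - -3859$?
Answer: $3859 + 2 i \sqrt{7429} \approx 3859.0 + 172.38 i$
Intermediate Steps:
$\sqrt{-17744 - 11972} - -3859 = \sqrt{-29716} + 3859 = 2 i \sqrt{7429} + 3859 = 3859 + 2 i \sqrt{7429}$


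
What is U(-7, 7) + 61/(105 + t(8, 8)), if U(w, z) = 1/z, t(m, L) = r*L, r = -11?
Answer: 444/119 ≈ 3.7311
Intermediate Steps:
t(m, L) = -11*L
U(-7, 7) + 61/(105 + t(8, 8)) = 1/7 + 61/(105 - 11*8) = 1/7 + 61/(105 - 88) = 1/7 + 61/17 = 444/119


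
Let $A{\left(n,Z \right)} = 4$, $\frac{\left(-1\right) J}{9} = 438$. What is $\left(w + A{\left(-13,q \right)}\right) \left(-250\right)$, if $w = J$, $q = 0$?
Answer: $984500$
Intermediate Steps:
$J = -3942$ ($J = \left(-9\right) 438 = -3942$)
$w = -3942$
$\left(w + A{\left(-13,q \right)}\right) \left(-250\right) = \left(-3942 + 4\right) \left(-250\right) = \left(-3938\right) \left(-250\right) = 984500$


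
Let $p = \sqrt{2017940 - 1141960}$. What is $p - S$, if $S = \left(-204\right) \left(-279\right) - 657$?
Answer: $-56259 + 2 \sqrt{218995} \approx -55323.0$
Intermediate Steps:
$p = 2 \sqrt{218995}$ ($p = \sqrt{875980} = 2 \sqrt{218995} \approx 935.94$)
$S = 56259$ ($S = 56916 - 657 = 56259$)
$p - S = 2 \sqrt{218995} - 56259 = -56259 + 2 \sqrt{218995}$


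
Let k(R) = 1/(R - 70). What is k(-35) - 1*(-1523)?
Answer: 159914/105 ≈ 1523.0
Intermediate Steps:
k(R) = 1/(-70 + R)
k(-35) - 1*(-1523) = 1/(-70 - 35) - 1*(-1523) = 1/(-105) + 1523 = -1/105 + 1523 = 159914/105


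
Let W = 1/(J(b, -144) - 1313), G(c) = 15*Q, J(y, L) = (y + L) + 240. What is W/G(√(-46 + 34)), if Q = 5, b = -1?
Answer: -1/91350 ≈ -1.0947e-5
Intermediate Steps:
J(y, L) = 240 + L + y (J(y, L) = (L + y) + 240 = 240 + L + y)
G(c) = 75 (G(c) = 15*5 = 75)
W = -1/1218 (W = 1/((240 - 144 - 1) - 1313) = 1/(95 - 1313) = 1/(-1218) = -1/1218 ≈ -0.00082102)
W/G(√(-46 + 34)) = -1/1218/75 = -1/1218*1/75 = -1/91350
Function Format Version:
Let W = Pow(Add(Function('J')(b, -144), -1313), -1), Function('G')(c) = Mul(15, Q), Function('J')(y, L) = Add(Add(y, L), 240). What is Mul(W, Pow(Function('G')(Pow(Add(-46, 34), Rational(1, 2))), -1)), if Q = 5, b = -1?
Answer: Rational(-1, 91350) ≈ -1.0947e-5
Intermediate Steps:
Function('J')(y, L) = Add(240, L, y) (Function('J')(y, L) = Add(Add(L, y), 240) = Add(240, L, y))
Function('G')(c) = 75 (Function('G')(c) = Mul(15, 5) = 75)
W = Rational(-1, 1218) (W = Pow(Add(Add(240, -144, -1), -1313), -1) = Pow(Add(95, -1313), -1) = Pow(-1218, -1) = Rational(-1, 1218) ≈ -0.00082102)
Mul(W, Pow(Function('G')(Pow(Add(-46, 34), Rational(1, 2))), -1)) = Mul(Rational(-1, 1218), Pow(75, -1)) = Mul(Rational(-1, 1218), Rational(1, 75)) = Rational(-1, 91350)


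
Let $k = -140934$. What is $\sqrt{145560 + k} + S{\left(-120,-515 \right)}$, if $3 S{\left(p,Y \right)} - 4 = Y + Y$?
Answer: $-342 + 3 \sqrt{514} \approx -273.99$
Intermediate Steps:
$S{\left(p,Y \right)} = \frac{4}{3} + \frac{2 Y}{3}$ ($S{\left(p,Y \right)} = \frac{4}{3} + \frac{Y + Y}{3} = \frac{4}{3} + \frac{2 Y}{3}$)
$\sqrt{145560 + k} + S{\left(-120,-515 \right)} = \sqrt{145560 - 140934} + \left(\frac{4}{3} + \frac{2}{3} \left(-515\right)\right) = \sqrt{4626} + \left(\frac{4}{3} - \frac{1030}{3}\right) = 3 \sqrt{514} - 342 = -342 + 3 \sqrt{514}$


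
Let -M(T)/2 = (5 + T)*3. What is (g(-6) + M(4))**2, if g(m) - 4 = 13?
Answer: 1369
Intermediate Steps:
M(T) = -30 - 6*T (M(T) = -2*(5 + T)*3 = -2*(15 + 3*T) = -30 - 6*T)
g(m) = 17 (g(m) = 4 + 13 = 17)
(g(-6) + M(4))**2 = (17 + (-30 - 6*4))**2 = (17 + (-30 - 24))**2 = (17 - 54)**2 = (-37)**2 = 1369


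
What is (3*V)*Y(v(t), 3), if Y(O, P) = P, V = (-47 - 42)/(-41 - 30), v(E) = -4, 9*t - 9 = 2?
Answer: 801/71 ≈ 11.282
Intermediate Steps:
t = 11/9 (t = 1 + (1/9)*2 = 1 + 2/9 = 11/9 ≈ 1.2222)
V = 89/71 (V = -89/(-71) = -89*(-1/71) = 89/71 ≈ 1.2535)
(3*V)*Y(v(t), 3) = (3*(89/71))*3 = (267/71)*3 = 801/71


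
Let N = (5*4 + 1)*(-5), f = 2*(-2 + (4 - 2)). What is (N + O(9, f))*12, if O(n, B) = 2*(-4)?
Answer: -1356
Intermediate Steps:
f = 0 (f = 2*(-2 + 2) = 2*0 = 0)
N = -105 (N = (20 + 1)*(-5) = 21*(-5) = -105)
O(n, B) = -8
(N + O(9, f))*12 = (-105 - 8)*12 = -113*12 = -1356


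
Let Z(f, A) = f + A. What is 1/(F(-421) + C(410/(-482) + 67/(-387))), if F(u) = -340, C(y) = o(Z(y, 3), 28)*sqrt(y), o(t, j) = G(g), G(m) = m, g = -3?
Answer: -1761710/599029141 + I*sqrt(989479966)/1198058282 ≈ -0.0029409 + 2.6256e-5*I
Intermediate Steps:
Z(f, A) = A + f
o(t, j) = -3
C(y) = -3*sqrt(y)
1/(F(-421) + C(410/(-482) + 67/(-387))) = 1/(-340 - 3*sqrt(410/(-482) + 67/(-387))) = 1/(-340 - 3*sqrt(410*(-1/482) + 67*(-1/387))) = 1/(-340 - 3*sqrt(-205/241 - 67/387)) = 1/(-340 - I*sqrt(989479966)/10363)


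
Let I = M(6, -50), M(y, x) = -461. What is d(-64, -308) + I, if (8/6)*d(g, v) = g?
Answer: -509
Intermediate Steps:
d(g, v) = 3*g/4
I = -461
d(-64, -308) + I = (¾)*(-64) - 461 = -48 - 461 = -509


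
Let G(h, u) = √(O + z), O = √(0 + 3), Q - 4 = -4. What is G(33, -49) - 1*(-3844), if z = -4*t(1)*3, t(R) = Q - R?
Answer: 3844 + √(12 + √3) ≈ 3847.7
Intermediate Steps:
Q = 0 (Q = 4 - 4 = 0)
t(R) = -R (t(R) = 0 - R = -R)
O = √3 ≈ 1.7320
z = 12 (z = -(-4)*3 = -4*(-1)*3 = 4*3 = 12)
G(h, u) = √(12 + √3) (G(h, u) = √(√3 + 12) = √(12 + √3))
G(33, -49) - 1*(-3844) = √(12 + √3) - 1*(-3844) = √(12 + √3) + 3844 = 3844 + √(12 + √3)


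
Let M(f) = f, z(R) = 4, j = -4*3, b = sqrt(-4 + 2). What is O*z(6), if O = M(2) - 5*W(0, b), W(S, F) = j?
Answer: 248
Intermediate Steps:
b = I*sqrt(2) (b = sqrt(-2) = I*sqrt(2) ≈ 1.4142*I)
j = -12
W(S, F) = -12
O = 62 (O = 2 - 5*(-12) = 2 + 60 = 62)
O*z(6) = 62*4 = 248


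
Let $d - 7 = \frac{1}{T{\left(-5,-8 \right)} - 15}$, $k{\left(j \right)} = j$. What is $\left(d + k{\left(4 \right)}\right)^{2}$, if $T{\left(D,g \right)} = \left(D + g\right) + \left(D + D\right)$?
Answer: $\frac{173889}{1444} \approx 120.42$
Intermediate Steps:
$T{\left(D,g \right)} = g + 3 D$ ($T{\left(D,g \right)} = \left(D + g\right) + 2 D = g + 3 D$)
$d = \frac{265}{38}$ ($d = 7 + \frac{1}{\left(-8 + 3 \left(-5\right)\right) - 15} = 7 + \frac{1}{\left(-8 - 15\right) - 15} = 7 + \frac{1}{-23 - 15} = 7 + \frac{1}{-38} = 7 - \frac{1}{38} = \frac{265}{38} \approx 6.9737$)
$\left(d + k{\left(4 \right)}\right)^{2} = \left(\frac{265}{38} + 4\right)^{2} = \left(\frac{417}{38}\right)^{2} = \frac{173889}{1444}$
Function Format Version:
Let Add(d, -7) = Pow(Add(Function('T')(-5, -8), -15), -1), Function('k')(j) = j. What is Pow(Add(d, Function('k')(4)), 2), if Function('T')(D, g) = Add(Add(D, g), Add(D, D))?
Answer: Rational(173889, 1444) ≈ 120.42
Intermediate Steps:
Function('T')(D, g) = Add(g, Mul(3, D)) (Function('T')(D, g) = Add(Add(D, g), Mul(2, D)) = Add(g, Mul(3, D)))
d = Rational(265, 38) (d = Add(7, Pow(Add(Add(-8, Mul(3, -5)), -15), -1)) = Add(7, Pow(Add(Add(-8, -15), -15), -1)) = Add(7, Pow(Add(-23, -15), -1)) = Add(7, Pow(-38, -1)) = Add(7, Rational(-1, 38)) = Rational(265, 38) ≈ 6.9737)
Pow(Add(d, Function('k')(4)), 2) = Pow(Add(Rational(265, 38), 4), 2) = Pow(Rational(417, 38), 2) = Rational(173889, 1444)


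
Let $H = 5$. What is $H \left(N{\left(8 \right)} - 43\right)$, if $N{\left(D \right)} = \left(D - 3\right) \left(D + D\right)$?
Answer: $185$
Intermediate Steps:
$N{\left(D \right)} = 2 D \left(-3 + D\right)$ ($N{\left(D \right)} = \left(-3 + D\right) 2 D = 2 D \left(-3 + D\right)$)
$H \left(N{\left(8 \right)} - 43\right) = 5 \left(2 \cdot 8 \left(-3 + 8\right) - 43\right) = 5 \left(2 \cdot 8 \cdot 5 - 43\right) = 5 \left(80 - 43\right) = 5 \cdot 37 = 185$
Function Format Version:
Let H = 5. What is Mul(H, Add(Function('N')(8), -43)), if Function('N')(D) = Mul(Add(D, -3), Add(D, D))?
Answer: 185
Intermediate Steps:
Function('N')(D) = Mul(2, D, Add(-3, D)) (Function('N')(D) = Mul(Add(-3, D), Mul(2, D)) = Mul(2, D, Add(-3, D)))
Mul(H, Add(Function('N')(8), -43)) = Mul(5, Add(Mul(2, 8, Add(-3, 8)), -43)) = Mul(5, Add(Mul(2, 8, 5), -43)) = Mul(5, Add(80, -43)) = Mul(5, 37) = 185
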